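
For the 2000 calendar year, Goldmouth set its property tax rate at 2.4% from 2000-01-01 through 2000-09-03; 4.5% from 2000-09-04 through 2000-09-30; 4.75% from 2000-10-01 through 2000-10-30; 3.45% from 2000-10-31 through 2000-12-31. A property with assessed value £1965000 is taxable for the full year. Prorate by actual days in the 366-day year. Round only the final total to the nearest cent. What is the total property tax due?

£57484.30

2000-01-01 to 2000-09-03: 247 days at 2.4% → £1965000 × 2.4% × 247/366 = £31826.5574
2000-09-04 to 2000-09-30: 27 days at 4.5% → £1965000 × 4.5% × 27/366 = £6523.1557
2000-10-01 to 2000-10-30: 30 days at 4.75% → £1965000 × 4.75% × 30/366 = £7650.6148
2000-10-31 to 2000-12-31: 62 days at 3.45% → £1965000 × 3.45% × 62/366 = £11483.9754
Total = £57484.3033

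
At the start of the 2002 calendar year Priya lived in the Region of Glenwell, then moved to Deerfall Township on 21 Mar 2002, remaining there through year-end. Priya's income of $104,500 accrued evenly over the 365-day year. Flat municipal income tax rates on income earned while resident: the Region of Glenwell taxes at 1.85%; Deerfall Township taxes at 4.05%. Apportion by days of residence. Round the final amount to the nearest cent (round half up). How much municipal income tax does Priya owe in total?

The Region of Glenwell, 1 Jan – 20 Mar 2002: 79 days → $104,500 × 1.85% × 79/365 = $418.4295
Deerfall Township, 21 Mar – 31 Dec 2002: 286 days → $104,500 × 4.05% × 286/365 = $3,316.2288
Total = $3,734.6582

$3,734.66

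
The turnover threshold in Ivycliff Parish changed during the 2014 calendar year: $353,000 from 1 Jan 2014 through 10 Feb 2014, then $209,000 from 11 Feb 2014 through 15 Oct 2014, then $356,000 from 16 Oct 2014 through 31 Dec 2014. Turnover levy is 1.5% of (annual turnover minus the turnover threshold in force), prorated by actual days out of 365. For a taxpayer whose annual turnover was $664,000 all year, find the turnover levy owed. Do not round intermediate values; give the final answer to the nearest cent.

1 Jan – 10 Feb 2014: 41 days, exemption $353,000 → ($664,000 − $353,000) × 1.5% × 41/365 = $524.0137
11 Feb – 15 Oct 2014: 247 days, exemption $209,000 → ($664,000 − $209,000) × 1.5% × 247/365 = $4,618.5616
16 Oct – 31 Dec 2014: 77 days, exemption $356,000 → ($664,000 − $356,000) × 1.5% × 77/365 = $974.6301
Total = $6,117.2055

$6,117.21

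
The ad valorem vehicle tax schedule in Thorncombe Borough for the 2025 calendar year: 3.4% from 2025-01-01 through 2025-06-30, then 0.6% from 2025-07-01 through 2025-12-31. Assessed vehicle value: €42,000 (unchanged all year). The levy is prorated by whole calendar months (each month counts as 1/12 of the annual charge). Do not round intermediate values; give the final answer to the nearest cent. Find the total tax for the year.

2025-01-01 to 2025-06-30: 6 months at 3.4% → €42,000 × 3.4% × 6/12 = €714.0000
2025-07-01 to 2025-12-31: 6 months at 0.6% → €42,000 × 0.6% × 6/12 = €126.0000
Total = €840.0000

€840.00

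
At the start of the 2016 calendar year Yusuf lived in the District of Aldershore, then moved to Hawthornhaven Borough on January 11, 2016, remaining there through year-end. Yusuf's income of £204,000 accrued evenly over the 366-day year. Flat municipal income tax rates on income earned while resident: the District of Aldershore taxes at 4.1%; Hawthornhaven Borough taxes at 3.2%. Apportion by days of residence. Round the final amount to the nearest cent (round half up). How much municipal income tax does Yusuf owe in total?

The District of Aldershore, January 1 – January 10, 2016: 10 days → £204,000 × 4.1% × 10/366 = £228.5246
Hawthornhaven Borough, January 11 – December 31, 2016: 356 days → £204,000 × 3.2% × 356/366 = £6,349.6393
Total = £6,578.1639

£6,578.16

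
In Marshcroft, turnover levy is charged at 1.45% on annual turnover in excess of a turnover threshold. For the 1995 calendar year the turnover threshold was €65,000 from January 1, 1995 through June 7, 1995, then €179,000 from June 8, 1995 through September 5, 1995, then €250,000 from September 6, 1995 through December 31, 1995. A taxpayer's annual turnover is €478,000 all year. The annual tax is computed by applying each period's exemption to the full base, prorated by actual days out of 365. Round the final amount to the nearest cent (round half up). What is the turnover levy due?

January 1 – June 7, 1995: 158 days, exemption €65,000 → (€478,000 − €65,000) × 1.45% × 158/365 = €2,592.2822
June 8 – September 5, 1995: 90 days, exemption €179,000 → (€478,000 − €179,000) × 1.45% × 90/365 = €1,069.0274
September 6 – December 31, 1995: 117 days, exemption €250,000 → (€478,000 − €250,000) × 1.45% × 117/365 = €1,059.7315
Total = €4,721.0411

€4,721.04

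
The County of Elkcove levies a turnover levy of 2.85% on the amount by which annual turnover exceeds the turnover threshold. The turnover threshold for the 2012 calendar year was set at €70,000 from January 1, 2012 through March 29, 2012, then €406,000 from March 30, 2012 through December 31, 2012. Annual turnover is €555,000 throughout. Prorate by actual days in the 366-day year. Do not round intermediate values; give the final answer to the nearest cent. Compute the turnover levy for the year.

January 1 – March 29, 2012: 89 days, exemption €70,000 → (€555,000 − €70,000) × 2.85% × 89/366 = €3,361.2090
March 30 – December 31, 2012: 277 days, exemption €406,000 → (€555,000 − €406,000) × 2.85% × 277/366 = €3,213.8811
Total = €6,575.0902

€6,575.09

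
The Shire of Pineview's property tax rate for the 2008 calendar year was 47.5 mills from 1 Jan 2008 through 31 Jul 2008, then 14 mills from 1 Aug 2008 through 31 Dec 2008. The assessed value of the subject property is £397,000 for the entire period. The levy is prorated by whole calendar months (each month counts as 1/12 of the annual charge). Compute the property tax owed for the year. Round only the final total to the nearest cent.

1 Jan – 31 Jul 2008: 7 months at 47.5 mills → £397,000 × 4.75% × 7/12 = £11,000.2083
1 Aug – 31 Dec 2008: 5 months at 14 mills → £397,000 × 1.4% × 5/12 = £2,315.8333
Total = £13,316.0417

£13,316.04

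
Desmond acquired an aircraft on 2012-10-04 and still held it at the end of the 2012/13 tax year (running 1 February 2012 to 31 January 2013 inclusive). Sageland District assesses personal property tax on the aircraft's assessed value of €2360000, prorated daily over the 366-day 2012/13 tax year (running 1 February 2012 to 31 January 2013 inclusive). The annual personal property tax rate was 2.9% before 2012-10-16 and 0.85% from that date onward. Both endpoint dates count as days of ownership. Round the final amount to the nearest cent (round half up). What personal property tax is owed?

2012-10-04 to 2012-10-15: 12 days at 2.9% → €2360000 × 2.9% × 12/366 = €2243.9344
2012-10-16 to 2013-01-31: 108 days at 0.85% → €2360000 × 0.85% × 108/366 = €5919.3443
Total = €8163.2787

€8163.28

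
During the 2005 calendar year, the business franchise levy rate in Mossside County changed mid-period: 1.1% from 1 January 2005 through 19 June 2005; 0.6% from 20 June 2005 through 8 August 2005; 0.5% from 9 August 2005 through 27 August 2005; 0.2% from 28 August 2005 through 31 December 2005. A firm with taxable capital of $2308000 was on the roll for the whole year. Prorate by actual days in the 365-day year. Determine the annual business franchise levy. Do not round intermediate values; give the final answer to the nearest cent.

$15915.72

1 January – 19 June 2005: 170 days at 1.1% → $2308000 × 1.1% × 170/365 = $11824.5479
20 June – 8 August 2005: 50 days at 0.6% → $2308000 × 0.6% × 50/365 = $1896.9863
9 August – 27 August 2005: 19 days at 0.5% → $2308000 × 0.5% × 19/365 = $600.7123
28 August – 31 December 2005: 126 days at 0.2% → $2308000 × 0.2% × 126/365 = $1593.4685
Total = $15915.7151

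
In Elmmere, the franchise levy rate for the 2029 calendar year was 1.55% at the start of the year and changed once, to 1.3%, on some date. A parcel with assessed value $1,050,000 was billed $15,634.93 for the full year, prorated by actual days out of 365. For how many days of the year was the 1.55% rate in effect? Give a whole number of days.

Let d = days at the first rate; then 365 − d days at the second rate.
$1,050,000 × [1.55%·d + 1.3%·(365−d)] / 365 = $15,634.93
Solving gives d = 276, so the new rate took effect on 4 Oct 2029.

276 days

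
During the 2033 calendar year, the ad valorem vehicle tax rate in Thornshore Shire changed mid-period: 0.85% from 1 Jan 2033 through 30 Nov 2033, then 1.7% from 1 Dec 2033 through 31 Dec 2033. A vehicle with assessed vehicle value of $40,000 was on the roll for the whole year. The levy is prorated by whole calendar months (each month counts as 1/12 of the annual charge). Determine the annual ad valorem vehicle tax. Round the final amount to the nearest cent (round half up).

1 Jan – 30 Nov 2033: 11 months at 0.85% → $40,000 × 0.85% × 11/12 = $311.6667
1 Dec – 31 Dec 2033: 1 month at 1.7% → $40,000 × 1.7% × 1/12 = $56.6667
Total = $368.3333

$368.33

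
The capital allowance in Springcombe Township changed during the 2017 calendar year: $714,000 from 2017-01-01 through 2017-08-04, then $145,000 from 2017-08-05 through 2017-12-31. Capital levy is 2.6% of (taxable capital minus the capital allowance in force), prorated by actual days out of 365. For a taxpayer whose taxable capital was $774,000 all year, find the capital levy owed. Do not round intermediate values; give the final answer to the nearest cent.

2017-01-01 to 2017-08-04: 216 days, exemption $714,000 → ($774,000 − $714,000) × 2.6% × 216/365 = $923.1781
2017-08-05 to 2017-12-31: 149 days, exemption $145,000 → ($774,000 − $145,000) × 2.6% × 149/365 = $6,676.0164
Total = $7,599.1945

$7,599.19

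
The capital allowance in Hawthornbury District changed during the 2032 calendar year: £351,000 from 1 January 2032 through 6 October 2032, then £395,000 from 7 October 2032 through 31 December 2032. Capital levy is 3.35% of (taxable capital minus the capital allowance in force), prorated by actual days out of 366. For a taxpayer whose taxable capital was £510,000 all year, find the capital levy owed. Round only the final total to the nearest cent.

1 January – 6 October 2032: 280 days, exemption £351,000 → (£510,000 − £351,000) × 3.35% × 280/366 = £4,074.9180
7 October – 31 December 2032: 86 days, exemption £395,000 → (£510,000 − £395,000) × 3.35% × 86/366 = £905.2322
Total = £4,980.1503

£4,980.15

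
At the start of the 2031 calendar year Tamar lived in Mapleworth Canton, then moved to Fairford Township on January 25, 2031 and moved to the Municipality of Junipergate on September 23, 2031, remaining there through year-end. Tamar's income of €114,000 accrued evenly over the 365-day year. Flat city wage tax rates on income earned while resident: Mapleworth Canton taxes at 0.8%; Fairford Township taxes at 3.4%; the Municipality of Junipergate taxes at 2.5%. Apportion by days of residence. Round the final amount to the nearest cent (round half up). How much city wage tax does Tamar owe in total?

€3,400.01

Mapleworth Canton, January 1 – January 24, 2031: 24 days → €114,000 × 0.8% × 24/365 = €59.9671
Fairford Township, January 25 – September 22, 2031: 241 days → €114,000 × 3.4% × 241/365 = €2,559.2219
The Municipality of Junipergate, September 23 – December 31, 2031: 100 days → €114,000 × 2.5% × 100/365 = €780.8219
Total = €3,400.0110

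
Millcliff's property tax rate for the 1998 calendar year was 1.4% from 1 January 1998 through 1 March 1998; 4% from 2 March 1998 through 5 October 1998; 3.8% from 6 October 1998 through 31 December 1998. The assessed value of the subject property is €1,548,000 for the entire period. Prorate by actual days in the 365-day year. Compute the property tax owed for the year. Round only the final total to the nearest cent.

€54,565.94

1 January – 1 March 1998: 60 days at 1.4% → €1,548,000 × 1.4% × 60/365 = €3,562.5205
2 March – 5 October 1998: 218 days at 4% → €1,548,000 × 4% × 218/365 = €36,982.3562
6 October – 31 December 1998: 87 days at 3.8% → €1,548,000 × 3.8% × 87/365 = €14,021.0630
Total = €54,565.9397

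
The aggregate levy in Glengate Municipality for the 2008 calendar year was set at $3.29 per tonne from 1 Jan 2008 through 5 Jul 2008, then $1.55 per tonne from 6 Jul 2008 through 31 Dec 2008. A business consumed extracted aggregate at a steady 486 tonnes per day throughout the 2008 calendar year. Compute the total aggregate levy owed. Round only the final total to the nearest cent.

1 Jan – 5 Jul 2008: 187 days × 486 tonnes/day = 90,882 tonnes at $3.29/tonne → $299,001.78
6 Jul – 31 Dec 2008: 179 days × 486 tonnes/day = 86,994 tonnes at $1.55/tonne → $134,840.70

$433,842.48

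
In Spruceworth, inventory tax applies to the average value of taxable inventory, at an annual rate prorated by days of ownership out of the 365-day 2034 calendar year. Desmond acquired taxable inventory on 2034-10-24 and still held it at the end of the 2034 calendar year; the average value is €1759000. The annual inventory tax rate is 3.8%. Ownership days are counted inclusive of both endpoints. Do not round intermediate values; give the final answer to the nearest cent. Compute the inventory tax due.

Days held (2034-10-24 to 2034-12-31): 69 out of 365
Tax = €1759000 × 3.8% × 69/365 = €12635.8849

€12635.88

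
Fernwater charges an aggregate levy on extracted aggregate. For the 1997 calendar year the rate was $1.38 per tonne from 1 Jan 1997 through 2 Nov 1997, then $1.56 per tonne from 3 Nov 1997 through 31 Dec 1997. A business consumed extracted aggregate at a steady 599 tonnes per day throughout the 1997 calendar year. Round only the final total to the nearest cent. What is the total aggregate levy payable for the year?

$308,077.68

1 Jan – 2 Nov 1997: 306 days × 599 tonnes/day = 183,294 tonnes at $1.38/tonne → $252,945.72
3 Nov – 31 Dec 1997: 59 days × 599 tonnes/day = 35,341 tonnes at $1.56/tonne → $55,131.96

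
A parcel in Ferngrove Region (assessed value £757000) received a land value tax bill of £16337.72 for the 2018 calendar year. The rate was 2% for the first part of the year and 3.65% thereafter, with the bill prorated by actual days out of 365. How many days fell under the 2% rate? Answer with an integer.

330 days

Let d = days at the first rate; then 365 − d days at the second rate.
£757000 × [2%·d + 3.65%·(365−d)] / 365 = £16337.72
Solving gives d = 330, so the new rate took effect on 27 Nov 2018.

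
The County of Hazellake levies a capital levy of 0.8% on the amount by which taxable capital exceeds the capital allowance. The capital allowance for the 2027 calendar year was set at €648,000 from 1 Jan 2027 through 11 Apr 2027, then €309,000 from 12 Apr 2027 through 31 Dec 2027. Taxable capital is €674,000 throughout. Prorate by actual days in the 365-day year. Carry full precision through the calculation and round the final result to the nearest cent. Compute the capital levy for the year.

€2,169.56

1 Jan – 11 Apr 2027: 101 days, exemption €648,000 → (€674,000 − €648,000) × 0.8% × 101/365 = €57.5562
12 Apr – 31 Dec 2027: 264 days, exemption €309,000 → (€674,000 − €309,000) × 0.8% × 264/365 = €2,112.0000
Total = €2,169.5562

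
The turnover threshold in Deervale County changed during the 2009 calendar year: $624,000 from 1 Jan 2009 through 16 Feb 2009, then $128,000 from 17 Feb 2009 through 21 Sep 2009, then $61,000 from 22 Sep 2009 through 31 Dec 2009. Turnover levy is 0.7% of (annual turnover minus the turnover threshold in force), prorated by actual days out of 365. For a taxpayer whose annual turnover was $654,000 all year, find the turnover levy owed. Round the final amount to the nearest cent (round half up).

$3,364.70

1 Jan – 16 Feb 2009: 47 days, exemption $624,000 → ($654,000 − $624,000) × 0.7% × 47/365 = $27.0411
17 Feb – 21 Sep 2009: 217 days, exemption $128,000 → ($654,000 − $128,000) × 0.7% × 217/365 = $2,189.0247
22 Sep – 31 Dec 2009: 101 days, exemption $61,000 → ($654,000 − $61,000) × 0.7% × 101/365 = $1,148.6329
Total = $3,364.6986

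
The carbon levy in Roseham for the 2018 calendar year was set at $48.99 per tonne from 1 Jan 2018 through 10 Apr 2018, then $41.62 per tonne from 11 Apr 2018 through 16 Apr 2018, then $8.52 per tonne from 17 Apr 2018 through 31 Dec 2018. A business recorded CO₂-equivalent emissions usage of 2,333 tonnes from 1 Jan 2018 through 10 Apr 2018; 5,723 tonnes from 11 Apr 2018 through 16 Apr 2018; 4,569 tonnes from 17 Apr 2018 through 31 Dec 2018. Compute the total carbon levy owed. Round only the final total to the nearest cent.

$391412.81

1 Jan – 10 Apr 2018: 2,333 tonnes at $48.99/tonne → $114293.67
11 Apr – 16 Apr 2018: 5,723 tonnes at $41.62/tonne → $238191.26
17 Apr – 31 Dec 2018: 4,569 tonnes at $8.52/tonne → $38927.88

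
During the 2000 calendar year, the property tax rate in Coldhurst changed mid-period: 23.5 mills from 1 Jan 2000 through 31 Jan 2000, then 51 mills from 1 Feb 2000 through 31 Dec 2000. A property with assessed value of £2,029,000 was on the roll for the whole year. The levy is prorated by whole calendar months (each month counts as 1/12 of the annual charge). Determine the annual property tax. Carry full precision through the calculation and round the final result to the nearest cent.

1 Jan – 31 Jan 2000: 1 month at 23.5 mills → £2,029,000 × 2.35% × 1/12 = £3,973.4583
1 Feb – 31 Dec 2000: 11 months at 51 mills → £2,029,000 × 5.1% × 11/12 = £94,855.7500
Total = £98,829.2083

£98,829.21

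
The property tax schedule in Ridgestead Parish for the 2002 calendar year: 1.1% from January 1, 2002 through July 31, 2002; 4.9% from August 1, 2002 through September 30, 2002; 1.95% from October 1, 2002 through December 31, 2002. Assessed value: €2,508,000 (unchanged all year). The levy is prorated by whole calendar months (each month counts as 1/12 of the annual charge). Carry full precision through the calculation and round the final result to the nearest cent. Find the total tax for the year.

€48,801.50

January 1 – July 31, 2002: 7 months at 1.1% → €2,508,000 × 1.1% × 7/12 = €16,093.0000
August 1 – September 30, 2002: 2 months at 4.9% → €2,508,000 × 4.9% × 2/12 = €20,482.0000
October 1 – December 31, 2002: 3 months at 1.95% → €2,508,000 × 1.95% × 3/12 = €12,226.5000
Total = €48,801.5000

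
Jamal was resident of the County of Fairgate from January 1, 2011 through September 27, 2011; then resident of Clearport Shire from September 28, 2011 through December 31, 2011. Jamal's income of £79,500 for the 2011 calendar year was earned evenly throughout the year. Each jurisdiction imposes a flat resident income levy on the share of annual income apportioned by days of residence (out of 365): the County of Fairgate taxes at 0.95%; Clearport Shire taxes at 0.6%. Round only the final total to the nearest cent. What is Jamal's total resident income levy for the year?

£682.83

The County of Fairgate, January 1 – September 27, 2011: 270 days → £79,500 × 0.95% × 270/365 = £558.6781
Clearport Shire, September 28 – December 31, 2011: 95 days → £79,500 × 0.6% × 95/365 = £124.1507
Total = £682.8288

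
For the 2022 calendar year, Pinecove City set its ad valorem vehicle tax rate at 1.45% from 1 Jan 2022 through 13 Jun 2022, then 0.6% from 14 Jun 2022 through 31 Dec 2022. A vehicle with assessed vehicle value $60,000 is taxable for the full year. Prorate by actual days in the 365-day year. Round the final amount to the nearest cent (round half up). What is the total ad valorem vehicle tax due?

1 Jan – 13 Jun 2022: 164 days at 1.45% → $60,000 × 1.45% × 164/365 = $390.9041
14 Jun – 31 Dec 2022: 201 days at 0.6% → $60,000 × 0.6% × 201/365 = $198.2466
Total = $589.1507

$589.15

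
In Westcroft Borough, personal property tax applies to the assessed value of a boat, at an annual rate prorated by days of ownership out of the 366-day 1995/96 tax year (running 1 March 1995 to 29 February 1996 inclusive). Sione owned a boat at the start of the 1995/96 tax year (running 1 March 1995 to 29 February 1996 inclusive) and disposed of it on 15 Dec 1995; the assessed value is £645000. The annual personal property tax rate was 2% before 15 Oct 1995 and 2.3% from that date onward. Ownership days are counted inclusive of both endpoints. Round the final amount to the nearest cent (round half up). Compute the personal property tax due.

1 Mar – 14 Oct 1995: 228 days at 2% → £645000 × 2% × 228/366 = £8036.0656
15 Oct – 15 Dec 1995: 62 days at 2.3% → £645000 × 2.3% × 62/366 = £2513.0328
Total = £10549.0984

£10549.10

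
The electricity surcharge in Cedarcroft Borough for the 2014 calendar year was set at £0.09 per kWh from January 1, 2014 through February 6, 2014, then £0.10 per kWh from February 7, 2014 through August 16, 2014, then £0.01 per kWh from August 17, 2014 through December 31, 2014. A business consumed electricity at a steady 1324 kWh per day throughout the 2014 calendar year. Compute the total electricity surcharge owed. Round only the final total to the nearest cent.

£31,511.20

January 1 – February 6, 2014: 37 days × 1324 kWh/day = 48,988 kWh at £0.09/kWh → £4,408.92
February 7 – August 16, 2014: 191 days × 1324 kWh/day = 252,884 kWh at £0.10/kWh → £25,288.40
August 17 – December 31, 2014: 137 days × 1324 kWh/day = 181,388 kWh at £0.01/kWh → £1,813.88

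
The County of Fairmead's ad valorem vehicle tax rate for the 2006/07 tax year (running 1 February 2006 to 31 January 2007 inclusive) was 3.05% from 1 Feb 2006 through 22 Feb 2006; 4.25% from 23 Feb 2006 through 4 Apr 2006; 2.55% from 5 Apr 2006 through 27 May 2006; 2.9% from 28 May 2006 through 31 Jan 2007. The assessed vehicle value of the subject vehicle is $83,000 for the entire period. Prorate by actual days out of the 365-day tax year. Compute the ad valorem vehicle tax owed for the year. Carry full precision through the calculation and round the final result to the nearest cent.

1 Feb – 22 Feb 2006: 22 days at 3.05% → $83,000 × 3.05% × 22/365 = $152.5836
23 Feb – 4 Apr 2006: 41 days at 4.25% → $83,000 × 4.25% × 41/365 = $396.2397
5 Apr – 27 May 2006: 53 days at 2.55% → $83,000 × 2.55% × 53/365 = $307.3274
28 May 2006 – 31 Jan 2007: 249 days at 2.9% → $83,000 × 2.9% × 249/365 = $1,642.0356
Total = $2,498.1863

$2,498.19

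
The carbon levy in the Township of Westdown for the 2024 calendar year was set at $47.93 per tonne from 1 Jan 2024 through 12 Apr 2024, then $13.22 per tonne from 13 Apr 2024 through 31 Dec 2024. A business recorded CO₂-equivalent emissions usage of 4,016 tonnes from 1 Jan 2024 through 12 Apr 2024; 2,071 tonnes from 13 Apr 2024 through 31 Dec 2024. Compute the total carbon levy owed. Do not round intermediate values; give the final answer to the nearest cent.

1 Jan – 12 Apr 2024: 4,016 tonnes at $47.93/tonne → $192,486.88
13 Apr – 31 Dec 2024: 2,071 tonnes at $13.22/tonne → $27,378.62

$219,865.50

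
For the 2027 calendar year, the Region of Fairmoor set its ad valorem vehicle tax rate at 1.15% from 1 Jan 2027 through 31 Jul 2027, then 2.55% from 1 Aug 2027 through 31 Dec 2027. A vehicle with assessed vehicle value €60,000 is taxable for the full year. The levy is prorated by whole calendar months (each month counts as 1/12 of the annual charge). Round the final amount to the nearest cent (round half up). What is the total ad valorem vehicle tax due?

€1,040.00

1 Jan – 31 Jul 2027: 7 months at 1.15% → €60,000 × 1.15% × 7/12 = €402.5000
1 Aug – 31 Dec 2027: 5 months at 2.55% → €60,000 × 2.55% × 5/12 = €637.5000
Total = €1,040.0000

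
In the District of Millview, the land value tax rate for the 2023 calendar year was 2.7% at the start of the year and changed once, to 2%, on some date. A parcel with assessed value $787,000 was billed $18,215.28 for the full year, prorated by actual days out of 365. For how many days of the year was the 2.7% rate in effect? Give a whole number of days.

164 days

Let d = days at the first rate; then 365 − d days at the second rate.
$787,000 × [2.7%·d + 2%·(365−d)] / 365 = $18,215.28
Solving gives d = 164, so the new rate took effect on 14 Jun 2023.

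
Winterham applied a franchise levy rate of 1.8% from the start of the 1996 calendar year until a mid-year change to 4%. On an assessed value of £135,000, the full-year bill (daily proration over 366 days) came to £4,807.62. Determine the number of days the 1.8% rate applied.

Let d = days at the first rate; then 366 − d days at the second rate.
£135,000 × [1.8%·d + 4%·(366−d)] / 366 = £4,807.62
Solving gives d = 73, so the new rate took effect on 14 March 1996.

73 days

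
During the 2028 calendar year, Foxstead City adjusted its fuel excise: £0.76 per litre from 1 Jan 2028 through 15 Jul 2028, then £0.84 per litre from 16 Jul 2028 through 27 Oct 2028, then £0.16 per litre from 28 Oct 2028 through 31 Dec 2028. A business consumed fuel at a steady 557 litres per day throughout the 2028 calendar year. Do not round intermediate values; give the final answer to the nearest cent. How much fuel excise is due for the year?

£137846.36

1 Jan – 15 Jul 2028: 197 days × 557 litres/day = 109,729 litres at £0.76/litre → £83394.04
16 Jul – 27 Oct 2028: 104 days × 557 litres/day = 57,928 litres at £0.84/litre → £48659.52
28 Oct – 31 Dec 2028: 65 days × 557 litres/day = 36,205 litres at £0.16/litre → £5792.80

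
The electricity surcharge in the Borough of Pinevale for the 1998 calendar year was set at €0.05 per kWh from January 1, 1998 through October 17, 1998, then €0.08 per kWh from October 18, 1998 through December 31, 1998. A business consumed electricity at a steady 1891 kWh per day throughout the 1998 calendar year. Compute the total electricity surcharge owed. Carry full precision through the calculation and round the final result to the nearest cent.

January 1 – October 17, 1998: 290 days × 1891 kWh/day = 548,390 kWh at €0.05/kWh → €27,419.50
October 18 – December 31, 1998: 75 days × 1891 kWh/day = 141,825 kWh at €0.08/kWh → €11,346.00

€38,765.50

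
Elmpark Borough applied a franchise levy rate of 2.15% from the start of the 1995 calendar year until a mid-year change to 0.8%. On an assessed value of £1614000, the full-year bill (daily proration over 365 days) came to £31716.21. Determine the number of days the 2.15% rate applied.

Let d = days at the first rate; then 365 − d days at the second rate.
£1614000 × [2.15%·d + 0.8%·(365−d)] / 365 = £31716.21
Solving gives d = 315, so the new rate took effect on 12 Nov 1995.

315 days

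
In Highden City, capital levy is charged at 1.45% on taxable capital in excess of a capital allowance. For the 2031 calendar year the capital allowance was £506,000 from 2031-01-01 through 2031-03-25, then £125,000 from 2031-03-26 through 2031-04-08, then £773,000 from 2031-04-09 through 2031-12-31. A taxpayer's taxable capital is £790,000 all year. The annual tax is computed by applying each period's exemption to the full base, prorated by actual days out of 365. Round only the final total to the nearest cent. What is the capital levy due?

£1,497.87

2031-01-01 to 2031-03-25: 84 days, exemption £506,000 → (£790,000 − £506,000) × 1.45% × 84/365 = £947.7041
2031-03-26 to 2031-04-08: 14 days, exemption £125,000 → (£790,000 − £125,000) × 1.45% × 14/365 = £369.8493
2031-04-09 to 2031-12-31: 267 days, exemption £773,000 → (£790,000 − £773,000) × 1.45% × 267/365 = £180.3164
Total = £1,497.8699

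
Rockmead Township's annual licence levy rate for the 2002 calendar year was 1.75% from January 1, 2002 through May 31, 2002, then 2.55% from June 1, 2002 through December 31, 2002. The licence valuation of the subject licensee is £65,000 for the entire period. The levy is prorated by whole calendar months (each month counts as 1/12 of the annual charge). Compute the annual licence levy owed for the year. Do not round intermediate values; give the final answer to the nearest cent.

January 1 – May 31, 2002: 5 months at 1.75% → £65,000 × 1.75% × 5/12 = £473.9583
June 1 – December 31, 2002: 7 months at 2.55% → £65,000 × 2.55% × 7/12 = £966.8750
Total = £1,440.8333

£1,440.83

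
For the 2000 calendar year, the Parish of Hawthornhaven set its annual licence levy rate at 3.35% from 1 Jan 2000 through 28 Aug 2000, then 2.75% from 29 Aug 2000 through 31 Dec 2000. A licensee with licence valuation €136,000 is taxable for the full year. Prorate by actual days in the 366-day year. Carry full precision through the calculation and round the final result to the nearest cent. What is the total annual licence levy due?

€4,277.31

1 Jan – 28 Aug 2000: 241 days at 3.35% → €136,000 × 3.35% × 241/366 = €2,999.9891
29 Aug – 31 Dec 2000: 125 days at 2.75% → €136,000 × 2.75% × 125/366 = €1,277.3224
Total = €4,277.3115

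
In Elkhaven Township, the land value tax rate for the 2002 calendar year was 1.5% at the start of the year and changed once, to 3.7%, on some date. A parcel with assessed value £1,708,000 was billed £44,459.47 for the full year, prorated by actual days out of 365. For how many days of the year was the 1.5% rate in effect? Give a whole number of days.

182 days

Let d = days at the first rate; then 365 − d days at the second rate.
£1,708,000 × [1.5%·d + 3.7%·(365−d)] / 365 = £44,459.47
Solving gives d = 182, so the new rate took effect on July 2, 2002.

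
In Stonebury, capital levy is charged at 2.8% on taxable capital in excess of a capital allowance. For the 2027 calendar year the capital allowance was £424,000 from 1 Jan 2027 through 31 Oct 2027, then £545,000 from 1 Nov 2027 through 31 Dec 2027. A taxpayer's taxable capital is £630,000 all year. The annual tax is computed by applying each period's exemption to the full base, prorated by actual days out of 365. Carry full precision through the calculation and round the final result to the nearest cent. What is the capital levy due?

1 Jan – 31 Oct 2027: 304 days, exemption £424,000 → (£630,000 − £424,000) × 2.8% × 304/365 = £4,804.0329
1 Nov – 31 Dec 2027: 61 days, exemption £545,000 → (£630,000 − £545,000) × 2.8% × 61/365 = £397.7534
Total = £5,201.7863

£5,201.79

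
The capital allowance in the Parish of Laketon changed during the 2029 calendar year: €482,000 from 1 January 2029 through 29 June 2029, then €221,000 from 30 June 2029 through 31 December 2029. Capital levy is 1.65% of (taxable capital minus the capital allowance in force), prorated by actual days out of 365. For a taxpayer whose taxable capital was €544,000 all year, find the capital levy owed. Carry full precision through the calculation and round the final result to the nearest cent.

€3,205.75

1 January – 29 June 2029: 180 days, exemption €482,000 → (€544,000 − €482,000) × 1.65% × 180/365 = €504.4932
30 June – 31 December 2029: 185 days, exemption €221,000 → (€544,000 − €221,000) × 1.65% × 185/365 = €2,701.2534
Total = €3,205.7466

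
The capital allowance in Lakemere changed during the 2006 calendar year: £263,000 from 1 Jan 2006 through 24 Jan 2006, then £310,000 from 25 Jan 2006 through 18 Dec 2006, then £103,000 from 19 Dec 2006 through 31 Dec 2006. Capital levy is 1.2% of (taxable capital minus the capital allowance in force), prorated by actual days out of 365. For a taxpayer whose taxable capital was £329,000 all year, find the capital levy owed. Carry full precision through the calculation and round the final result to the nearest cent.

1 Jan – 24 Jan 2006: 24 days, exemption £263,000 → (£329,000 − £263,000) × 1.2% × 24/365 = £52.0767
25 Jan – 18 Dec 2006: 328 days, exemption £310,000 → (£329,000 − £310,000) × 1.2% × 328/365 = £204.8877
19 Dec – 31 Dec 2006: 13 days, exemption £103,000 → (£329,000 − £103,000) × 1.2% × 13/365 = £96.5918
Total = £353.5562

£353.56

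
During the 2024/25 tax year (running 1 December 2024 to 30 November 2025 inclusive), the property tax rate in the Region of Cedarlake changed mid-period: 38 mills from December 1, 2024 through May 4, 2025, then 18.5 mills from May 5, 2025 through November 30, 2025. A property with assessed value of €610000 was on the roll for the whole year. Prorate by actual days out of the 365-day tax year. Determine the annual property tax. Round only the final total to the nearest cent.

December 1, 2024 – May 4, 2025: 155 days at 38 mills → €610000 × 3.8% × 155/365 = €9843.5616
May 5 – November 30, 2025: 210 days at 18.5 mills → €610000 × 1.85% × 210/365 = €6492.7397
Total = €16336.3014

€16336.30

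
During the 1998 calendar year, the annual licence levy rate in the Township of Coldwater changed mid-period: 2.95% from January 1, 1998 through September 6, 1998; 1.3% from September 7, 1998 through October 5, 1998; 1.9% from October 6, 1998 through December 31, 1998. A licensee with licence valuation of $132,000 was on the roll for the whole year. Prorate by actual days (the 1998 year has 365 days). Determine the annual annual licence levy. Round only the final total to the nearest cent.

$3,390.59

January 1 – September 6, 1998: 249 days at 2.95% → $132,000 × 2.95% × 249/365 = $2,656.4548
September 7 – October 5, 1998: 29 days at 1.3% → $132,000 × 1.3% × 29/365 = $136.3397
October 6 – December 31, 1998: 87 days at 1.9% → $132,000 × 1.9% × 87/365 = $597.7973
Total = $3,390.5918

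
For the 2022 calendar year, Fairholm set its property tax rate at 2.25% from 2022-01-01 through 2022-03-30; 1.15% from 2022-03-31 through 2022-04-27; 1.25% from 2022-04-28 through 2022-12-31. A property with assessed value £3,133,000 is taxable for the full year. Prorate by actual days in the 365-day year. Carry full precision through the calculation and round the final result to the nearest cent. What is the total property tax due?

2022-01-01 to 2022-03-30: 89 days at 2.25% → £3,133,000 × 2.25% × 89/365 = £17,188.5822
2022-03-31 to 2022-04-27: 28 days at 1.15% → £3,133,000 × 1.15% × 28/365 = £2,763.9068
2022-04-28 to 2022-12-31: 248 days at 1.25% → £3,133,000 × 1.25% × 248/365 = £26,609.0411
Total = £46,561.5301

£46,561.53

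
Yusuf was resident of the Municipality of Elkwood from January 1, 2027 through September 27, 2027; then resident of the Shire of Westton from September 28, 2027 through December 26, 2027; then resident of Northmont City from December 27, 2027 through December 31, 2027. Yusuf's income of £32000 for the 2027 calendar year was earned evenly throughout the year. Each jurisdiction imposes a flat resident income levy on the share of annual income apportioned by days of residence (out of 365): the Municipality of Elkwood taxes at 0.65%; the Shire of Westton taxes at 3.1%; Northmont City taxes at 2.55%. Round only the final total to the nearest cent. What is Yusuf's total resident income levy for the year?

£409.64

The Municipality of Elkwood, January 1 – September 27, 2027: 270 days → £32000 × 0.65% × 270/365 = £153.8630
The Shire of Westton, September 28 – December 26, 2027: 90 days → £32000 × 3.1% × 90/365 = £244.6027
Northmont City, December 27 – December 31, 2027: 5 days → £32000 × 2.55% × 5/365 = £11.1781
Total = £409.6438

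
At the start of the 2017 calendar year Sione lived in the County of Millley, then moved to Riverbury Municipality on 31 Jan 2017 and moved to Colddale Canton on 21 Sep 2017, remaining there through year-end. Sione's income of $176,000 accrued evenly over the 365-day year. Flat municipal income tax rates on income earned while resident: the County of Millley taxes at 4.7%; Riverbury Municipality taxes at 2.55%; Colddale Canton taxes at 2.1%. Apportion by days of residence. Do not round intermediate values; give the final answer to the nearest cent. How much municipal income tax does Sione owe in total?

The County of Millley, 1 Jan – 30 Jan 2017: 30 days → $176,000 × 4.7% × 30/365 = $679.8904
Riverbury Municipality, 31 Jan – 20 Sep 2017: 233 days → $176,000 × 2.55% × 233/365 = $2,864.9425
Colddale Canton, 21 Sep – 31 Dec 2017: 102 days → $176,000 × 2.1% × 102/365 = $1,032.8548
Total = $4,577.6877

$4,577.69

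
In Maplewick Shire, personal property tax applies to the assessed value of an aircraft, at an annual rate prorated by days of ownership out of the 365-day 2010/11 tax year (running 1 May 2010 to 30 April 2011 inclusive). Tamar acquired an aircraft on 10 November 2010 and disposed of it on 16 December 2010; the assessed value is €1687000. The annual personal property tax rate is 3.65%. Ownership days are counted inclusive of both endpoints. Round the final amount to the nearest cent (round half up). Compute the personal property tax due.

€6241.90

Days held (10 November – 16 December 2010): 37 out of 365
Tax = €1687000 × 3.65% × 37/365 = €6241.9000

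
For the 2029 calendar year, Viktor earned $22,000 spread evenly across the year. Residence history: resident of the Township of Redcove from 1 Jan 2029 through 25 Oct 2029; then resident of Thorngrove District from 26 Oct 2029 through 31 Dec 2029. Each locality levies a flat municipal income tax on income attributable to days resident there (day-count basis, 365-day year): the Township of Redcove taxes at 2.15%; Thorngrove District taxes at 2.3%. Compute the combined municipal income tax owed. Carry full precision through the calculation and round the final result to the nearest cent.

The Township of Redcove, 1 Jan – 25 Oct 2029: 298 days → $22,000 × 2.15% × 298/365 = $386.1753
Thorngrove District, 26 Oct – 31 Dec 2029: 67 days → $22,000 × 2.3% × 67/365 = $92.8822
Total = $479.0575

$479.06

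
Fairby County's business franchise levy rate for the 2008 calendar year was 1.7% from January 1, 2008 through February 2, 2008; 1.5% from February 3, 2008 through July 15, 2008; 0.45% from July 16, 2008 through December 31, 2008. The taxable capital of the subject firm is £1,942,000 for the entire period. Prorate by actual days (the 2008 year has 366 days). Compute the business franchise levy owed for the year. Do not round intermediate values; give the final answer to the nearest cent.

January 1 – February 2, 2008: 33 days at 1.7% → £1,942,000 × 1.7% × 33/366 = £2,976.6721
February 3 – July 15, 2008: 164 days at 1.5% → £1,942,000 × 1.5% × 164/366 = £13,052.7869
July 16 – December 31, 2008: 169 days at 0.45% → £1,942,000 × 0.45% × 169/366 = £4,035.2213
Total = £20,064.6803

£20,064.68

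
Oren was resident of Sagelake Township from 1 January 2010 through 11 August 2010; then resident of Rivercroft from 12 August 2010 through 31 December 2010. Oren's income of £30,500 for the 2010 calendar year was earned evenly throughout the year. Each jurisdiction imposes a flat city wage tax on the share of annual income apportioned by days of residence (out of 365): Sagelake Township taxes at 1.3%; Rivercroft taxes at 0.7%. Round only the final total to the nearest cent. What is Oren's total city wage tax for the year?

Sagelake Township, 1 January – 11 August 2010: 223 days → £30,500 × 1.3% × 223/365 = £242.2452
Rivercroft, 12 August – 31 December 2010: 142 days → £30,500 × 0.7% × 142/365 = £83.0603
Total = £325.3055

£325.31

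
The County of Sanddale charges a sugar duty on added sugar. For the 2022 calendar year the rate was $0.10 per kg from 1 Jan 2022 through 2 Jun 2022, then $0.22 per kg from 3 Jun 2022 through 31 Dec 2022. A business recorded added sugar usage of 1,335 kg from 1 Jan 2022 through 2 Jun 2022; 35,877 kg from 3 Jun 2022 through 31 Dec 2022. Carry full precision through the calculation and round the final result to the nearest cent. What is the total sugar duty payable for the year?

1 Jan – 2 Jun 2022: 1,335 kg at $0.10/kg → $133.50
3 Jun – 31 Dec 2022: 35,877 kg at $0.22/kg → $7892.94

$8026.44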